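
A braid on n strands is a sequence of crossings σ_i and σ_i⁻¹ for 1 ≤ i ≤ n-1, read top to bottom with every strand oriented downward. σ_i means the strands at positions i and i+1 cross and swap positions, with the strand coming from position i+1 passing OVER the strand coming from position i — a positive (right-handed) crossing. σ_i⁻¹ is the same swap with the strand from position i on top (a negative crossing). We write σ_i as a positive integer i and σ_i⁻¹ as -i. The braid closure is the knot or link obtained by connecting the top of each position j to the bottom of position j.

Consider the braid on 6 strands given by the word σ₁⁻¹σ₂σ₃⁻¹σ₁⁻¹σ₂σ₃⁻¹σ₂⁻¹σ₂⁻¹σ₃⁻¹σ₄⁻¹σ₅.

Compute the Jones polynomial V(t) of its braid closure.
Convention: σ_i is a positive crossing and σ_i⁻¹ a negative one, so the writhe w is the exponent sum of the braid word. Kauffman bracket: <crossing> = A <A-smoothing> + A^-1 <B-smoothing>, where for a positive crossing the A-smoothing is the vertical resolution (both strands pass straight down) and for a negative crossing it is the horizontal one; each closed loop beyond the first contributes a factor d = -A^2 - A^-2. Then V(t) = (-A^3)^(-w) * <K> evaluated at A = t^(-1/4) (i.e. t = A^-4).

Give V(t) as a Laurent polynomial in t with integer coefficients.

The presented braid s1^-1 s2 s3^-1 s1^-1 s2 s3^-1 s2^-1 s2^-1 s3^-1 s4^-1 s5 on 6 strands reduces by inverse Markov moves (closure unchanged at each step):
  Destabilize: the word has the form β·s5 where s5 occurs only as the final letter (β ∈ B_5); drop it and the last strand → 5 strands.
  Destabilize: the word has the form β·s4^-1 where s4^-1 occurs only as the final letter (β ∈ B_4); drop it and the last strand → 4 strands.
Reduced to β = s1^-1 s2 s3^-1 s1^-1 s2 s3^-1 s2^-1 s2^-1 s3^-1 on 4 strands, 9 crossings.
Compute on β:
Braid: s1^-1 s2 s3^-1 s1^-1 s2 s3^-1 s2^-1 s2^-1 s3^-1 on 4 strands, 9 crossings.
Writhe w = (#positive) - (#negative) = 2 - 7 = -5.
State-sum expansion of <K>. There are 2^9 = 512 states.
For each crossing: s=0 is the vertical smoothing, s=1 horizontal. Crossing k contributes A^(sign_k * (1 - 2*s_k)); loop factor d = -A^2 - A^-2.
Tabulate the states by total A-exponent and number of loops L (A-exp: L × count):
  A^9: L=5 ×1
  A^7: L=4 ×9
  A^5: L=3 ×33, L=5 ×3
  A^3: L=2 ×59, L=4 ×25
  A^1: L=1 ×42, L=3 ×80, L=5 ×4
  A^-1: L=2 ×93, L=4 ×33
  A^-3: L=1 ×19, L=3 ×58, L=5 ×7
  A^-5: L=2 ×19, L=4 ×16, L=6 ×1
  A^-7: L=3 ×7, L=5 ×2
  A^-9: L=4 ×1
Each group contributes A^e * Σ count * d^(L-1):
Powers of d = -A^2 - A^-2: d^2 = A^4 + 2 + A^-4; d^3 = -A^6 - 3*A^2 - 3*A^-2 - A^-6; d^4 = A^8 + 4*A^4 + 6 + 4*A^-4 + A^-8; d^5 = -A^10 - 5*A^6 - 10*A^2 - 10*A^-2 - 5*A^-6 - A^-10.
  A^9 * (d^4) = A^17 + 4*A^13 + 6*A^9 + 4*A^5 + A
  A^7 * (9*d^3) = -9*A^13 - 27*A^9 - 27*A^5 - 9*A
  A^5 * (33*d^2 + 3*d^4) = 3*A^13 + 45*A^9 + 84*A^5 + 45*A + 3*A^-3
  A^3 * (59*d + 25*d^3) = -25*A^9 - 134*A^5 - 134*A - 25*A^-3
  A^1 * (42 + 80*d^2 + 4*d^4) = 4*A^9 + 96*A^5 + 226*A + 96*A^-3 + 4*A^-7
  A^-1 * (93*d + 33*d^3) = -33*A^5 - 192*A - 192*A^-3 - 33*A^-7
  A^-3 * (19 + 58*d^2 + 7*d^4) = 7*A^5 + 86*A + 177*A^-3 + 86*A^-7 + 7*A^-11
  A^-5 * (19*d + 16*d^3 + d^5) = -A^5 - 21*A - 77*A^-3 - 77*A^-7 - 21*A^-11 - A^-15
  A^-7 * (7*d^2 + 2*d^4) = 2*A + 15*A^-3 + 26*A^-7 + 15*A^-11 + 2*A^-15
  A^-9 * (d^3) = -A^-3 - 3*A^-7 - 3*A^-11 - A^-15
Summing the groups: <K> = A^17 - 2*A^13 + 3*A^9 - 4*A^5 + 4*A - 4*A^-3 + 3*A^-7 - 2*A^-11
Normalise by the writhe: (-A^3)^(-w) = (-A^3)^(5) = -A^15, so f(A) = -A^15 * <K> = -A^32 + 2*A^28 - 3*A^24 + 4*A^20 - 4*A^16 + 4*A^12 - 3*A^8 + 2*A^4.
Substitute A = t^(-1/4), i.e. A^e → t^(-e/4): V(t) = 2*t^-1 - 3*t^-2 + 4*t^-3 - 4*t^-4 + 4*t^-5 - 3*t^-6 + 2*t^-7 - t^-8

Answer: 2*t^-1 - 3*t^-2 + 4*t^-3 - 4*t^-4 + 4*t^-5 - 3*t^-6 + 2*t^-7 - t^-8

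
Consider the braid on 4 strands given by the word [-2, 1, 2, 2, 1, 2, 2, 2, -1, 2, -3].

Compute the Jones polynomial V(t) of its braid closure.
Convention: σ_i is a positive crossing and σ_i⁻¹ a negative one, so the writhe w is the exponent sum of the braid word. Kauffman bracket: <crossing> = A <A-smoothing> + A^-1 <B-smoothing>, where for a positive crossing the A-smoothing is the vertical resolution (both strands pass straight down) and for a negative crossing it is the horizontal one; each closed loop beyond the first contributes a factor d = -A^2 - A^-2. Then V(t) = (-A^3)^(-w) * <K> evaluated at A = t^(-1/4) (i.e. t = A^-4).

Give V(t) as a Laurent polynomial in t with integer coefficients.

The presented braid s2^-1 s1 s2 s2 s1 s2 s2 s2 s1^-1 s2 s3^-1 on 4 strands reduces by inverse Markov moves (closure unchanged at each step):
  Destabilize: the word has the form β·s3^-1 where s3^-1 occurs only as the final letter (β ∈ B_3); drop it and the last strand → 3 strands.
  Deconjugate: the word is γ·β·γ⁻¹ with γ = s2^-1 s1 (prefix) and γ⁻¹ = s1^-1 s2 (suffix); strip both.
Reduced to β = s2 s2 s1 s2 s2 s2 on 3 strands, 6 crossings.
Compute on β:
Braid: s2 s2 s1 s2 s2 s2 on 3 strands, 6 crossings.
Writhe w = (#positive) - (#negative) = 6 - 0 = 6.
Computing the Kauffman bracket via state sum. There are 2^6 = 64 states.
Each crossing splits two ways (0=vertical, 1=horizontal). The state's weight is A^(#A-smoothings - #B-smoothings) * d^(loops - 1).
Tabulate the states by total A-exponent and number of loops L (A-exp: L × count):
  A^6: L=3 ×1
  A^4: L=2 ×6
  A^2: L=1 ×5, L=3 ×10
  A^0: L=2 ×10, L=4 ×10
  A^-2: L=3 ×10, L=5 ×5
  A^-4: L=4 ×5, L=6 ×1
  A^-6: L=5 ×1
Each group contributes A^e * Σ count * d^(L-1):
Powers of d = -A^2 - A^-2: d^2 = A^4 + 2 + A^-4; d^3 = -A^6 - 3*A^2 - 3*A^-2 - A^-6; d^4 = A^8 + 4*A^4 + 6 + 4*A^-4 + A^-8; d^5 = -A^10 - 5*A^6 - 10*A^2 - 10*A^-2 - 5*A^-6 - A^-10.
  A^6 * (d^2) = A^10 + 2*A^6 + A^2
  A^4 * (6*d) = -6*A^6 - 6*A^2
  A^2 * (5 + 10*d^2) = 10*A^6 + 25*A^2 + 10*A^-2
  A^0 * (10*d + 10*d^3) = -10*A^6 - 40*A^2 - 40*A^-2 - 10*A^-6
  A^-2 * (10*d^2 + 5*d^4) = 5*A^6 + 30*A^2 + 50*A^-2 + 30*A^-6 + 5*A^-10
  A^-4 * (5*d^3 + d^5) = -A^6 - 10*A^2 - 25*A^-2 - 25*A^-6 - 10*A^-10 - A^-14
  A^-6 * (d^4) = A^2 + 4*A^-2 + 6*A^-6 + 4*A^-10 + A^-14
Summing the groups: <K> = A^10 + A^2 - A^-2 + A^-6 - A^-10
Normalise by the writhe: (-A^3)^(-w) = (-A^3)^(-6) = A^-18, so f(A) = A^-18 * <K> = A^-8 + A^-16 - A^-20 + A^-24 - A^-28.
Substitute A = t^(-1/4), i.e. A^e → t^(-e/4): V(t) = -t^7 + t^6 - t^5 + t^4 + t^2

Answer: -t^7 + t^6 - t^5 + t^4 + t^2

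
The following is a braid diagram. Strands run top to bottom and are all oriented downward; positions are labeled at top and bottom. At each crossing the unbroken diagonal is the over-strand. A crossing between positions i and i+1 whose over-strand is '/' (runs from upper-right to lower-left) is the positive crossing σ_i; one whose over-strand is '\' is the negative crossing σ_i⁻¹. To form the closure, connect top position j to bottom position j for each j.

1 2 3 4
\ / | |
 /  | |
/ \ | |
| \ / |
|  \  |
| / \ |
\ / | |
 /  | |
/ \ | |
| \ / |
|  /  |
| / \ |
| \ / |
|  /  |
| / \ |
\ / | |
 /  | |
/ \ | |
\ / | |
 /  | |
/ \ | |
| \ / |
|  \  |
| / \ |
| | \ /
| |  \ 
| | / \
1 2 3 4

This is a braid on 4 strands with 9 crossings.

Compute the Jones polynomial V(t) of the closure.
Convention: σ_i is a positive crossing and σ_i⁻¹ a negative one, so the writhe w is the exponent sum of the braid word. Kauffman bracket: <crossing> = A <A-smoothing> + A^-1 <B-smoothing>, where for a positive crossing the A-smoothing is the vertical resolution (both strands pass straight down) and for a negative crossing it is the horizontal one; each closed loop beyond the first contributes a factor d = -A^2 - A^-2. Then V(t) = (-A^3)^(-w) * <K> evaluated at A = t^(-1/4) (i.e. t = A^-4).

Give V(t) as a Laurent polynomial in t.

Reading the diagram top to bottom ('/'-over between positions i,i+1 = s_i, '\'-over = s_i^-1): braid word = s1 s2^-1 s1 s2 s2 s1 s1 s2^-1 s3^-1.
The presented braid s1 s2^-1 s1 s2 s2 s1 s1 s2^-1 s3^-1 on 4 strands reduces by inverse Markov moves (closure unchanged at each step):
  Destabilize: the word has the form β·s3^-1 where s3^-1 occurs only as the final letter (β ∈ B_3); drop it and the last strand → 3 strands.
Reduced to β = s1 s2^-1 s1 s2 s2 s1 s1 s2^-1 on 3 strands, 8 crossings.
Compute on β:
Braid: s1 s2^-1 s1 s2 s2 s1 s1 s2^-1 on 3 strands, 8 crossings.
Writhe w = (#positive) - (#negative) = 6 - 2 = 4.
State-sum expansion of <K>. There are 2^8 = 256 states.
Each crossing splits two ways (0=vertical, 1=horizontal). The state's weight is A^(#A-smoothings - #B-smoothings) * d^(loops - 1).
Tabulate the states by total A-exponent and number of loops L (A-exp: L × count):
  A^8: L=3 ×1
  A^6: L=2 ×6, L=4 ×2
  A^4: L=1 ×11, L=3 ×16, L=5 ×1
  A^2: L=2 ×47, L=4 ×9
  A^0: L=1 ×26, L=3 ×43, L=5 ×1
  A^-2: L=2 ×41, L=4 ×15
  A^-4: L=3 ×26, L=5 ×2
  A^-6: L=4 ×8
  A^-8: L=5 ×1
Each group contributes A^e * Σ count * d^(L-1):
Powers of d = -A^2 - A^-2: d^2 = A^4 + 2 + A^-4; d^3 = -A^6 - 3*A^2 - 3*A^-2 - A^-6; d^4 = A^8 + 4*A^4 + 6 + 4*A^-4 + A^-8.
  A^8 * (d^2) = A^12 + 2*A^8 + A^4
  A^6 * (6*d + 2*d^3) = -2*A^12 - 12*A^8 - 12*A^4 - 2
  A^4 * (11 + 16*d^2 + d^4) = A^12 + 20*A^8 + 49*A^4 + 20 + A^-4
  A^2 * (47*d + 9*d^3) = -9*A^8 - 74*A^4 - 74 - 9*A^-4
  A^0 * (26 + 43*d^2 + d^4) = A^8 + 47*A^4 + 118 + 47*A^-4 + A^-8
  A^-2 * (41*d + 15*d^3) = -15*A^4 - 86 - 86*A^-4 - 15*A^-8
  A^-4 * (26*d^2 + 2*d^4) = 2*A^4 + 34 + 64*A^-4 + 34*A^-8 + 2*A^-12
  A^-6 * (8*d^3) = -8 - 24*A^-4 - 24*A^-8 - 8*A^-12
  A^-8 * (d^4) = 1 + 4*A^-4 + 6*A^-8 + 4*A^-12 + A^-16
Summing the groups: <K> = 2*A^8 - 2*A^4 + 3 - 3*A^-4 + 2*A^-8 - 2*A^-12 + A^-16
Normalise by the writhe: (-A^3)^(-w) = (-A^3)^(-4) = A^-12, so f(A) = A^-12 * <K> = 2*A^-4 - 2*A^-8 + 3*A^-12 - 3*A^-16 + 2*A^-20 - 2*A^-24 + A^-28.
Substitute A = t^(-1/4), i.e. A^e → t^(-e/4): V(t) = t^7 - 2*t^6 + 2*t^5 - 3*t^4 + 3*t^3 - 2*t^2 + 2*t

Answer: t^7 - 2*t^6 + 2*t^5 - 3*t^4 + 3*t^3 - 2*t^2 + 2*t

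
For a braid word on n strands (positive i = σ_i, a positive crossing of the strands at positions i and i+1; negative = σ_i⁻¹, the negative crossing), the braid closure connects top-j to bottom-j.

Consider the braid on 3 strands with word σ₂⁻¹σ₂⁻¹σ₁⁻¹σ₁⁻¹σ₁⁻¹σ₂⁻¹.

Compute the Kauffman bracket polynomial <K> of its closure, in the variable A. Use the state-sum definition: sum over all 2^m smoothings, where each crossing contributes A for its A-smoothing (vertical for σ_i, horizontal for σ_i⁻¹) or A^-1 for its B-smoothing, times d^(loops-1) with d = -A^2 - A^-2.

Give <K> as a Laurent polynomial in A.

Braid: s2^-1 s2^-1 s1^-1 s1^-1 s1^-1 s2^-1 on 3 strands, 6 crossings.
Writhe w = (#positive) - (#negative) = 0 - 6 = -6.
Enumerate smoothing states for the bracket polynomial. There are 2^6 = 64 states.
Smooth each crossing (0=||, 1=⌣⌢); contribution A^(Σ sign_k(1-2s_k)) * d^(L-1).
Tabulate the states by total A-exponent and number of loops L (A-exp: L × count):
  A^6: L=5 ×1
  A^4: L=4 ×6
  A^2: L=3 ×15
  A^0: L=2 ×18, L=4 ×2
  A^-2: L=1 ×9, L=3 ×6
  A^-4: L=2 ×6
  A^-6: L=3 ×1
Each group contributes A^e * Σ count * d^(L-1):
Powers of d = -A^2 - A^-2: d^2 = A^4 + 2 + A^-4; d^3 = -A^6 - 3*A^2 - 3*A^-2 - A^-6; d^4 = A^8 + 4*A^4 + 6 + 4*A^-4 + A^-8.
  A^6 * (d^4) = A^14 + 4*A^10 + 6*A^6 + 4*A^2 + A^-2
  A^4 * (6*d^3) = -6*A^10 - 18*A^6 - 18*A^2 - 6*A^-2
  A^2 * (15*d^2) = 15*A^6 + 30*A^2 + 15*A^-2
  A^0 * (18*d + 2*d^3) = -2*A^6 - 24*A^2 - 24*A^-2 - 2*A^-6
  A^-2 * (9 + 6*d^2) = 6*A^2 + 21*A^-2 + 6*A^-6
  A^-4 * (6*d) = -6*A^-2 - 6*A^-6
  A^-6 * (d^2) = A^-2 + 2*A^-6 + A^-10
Summing the groups: <K> = A^14 - 2*A^10 + A^6 - 2*A^2 + 2*A^-2 + A^-10

Answer: A^14 - 2*A^10 + A^6 - 2*A^2 + 2*A^-2 + A^-10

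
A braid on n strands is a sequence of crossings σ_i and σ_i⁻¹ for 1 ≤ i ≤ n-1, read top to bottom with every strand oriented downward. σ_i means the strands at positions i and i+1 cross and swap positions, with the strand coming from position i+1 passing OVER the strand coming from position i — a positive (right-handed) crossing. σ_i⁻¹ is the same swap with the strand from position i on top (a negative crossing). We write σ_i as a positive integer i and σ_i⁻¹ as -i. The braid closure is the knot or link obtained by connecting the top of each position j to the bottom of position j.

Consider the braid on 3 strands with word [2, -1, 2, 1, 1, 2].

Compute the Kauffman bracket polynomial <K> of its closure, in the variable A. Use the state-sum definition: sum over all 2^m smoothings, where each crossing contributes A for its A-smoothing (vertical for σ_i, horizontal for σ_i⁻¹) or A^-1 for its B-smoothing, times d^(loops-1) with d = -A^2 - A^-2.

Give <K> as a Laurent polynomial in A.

A^8 - A^4 + 2 - A^-4 + A^-8 - A^-12

Derivation:
Braid: s2 s1^-1 s2 s1 s1 s2 on 3 strands, 6 crossings.
Writhe w = (#positive) - (#negative) = 5 - 1 = 4.
Enumerate smoothing states for the bracket polynomial. There are 2^6 = 64 states.
For each crossing: s=0 is the vertical smoothing, s=1 horizontal. Crossing k contributes A^(sign_k * (1 - 2*s_k)); loop factor d = -A^2 - A^-2.
Tabulate the states by total A-exponent and number of loops L (A-exp: L × count):
  A^6: L=2 ×1
  A^4: L=1 ×3, L=3 ×3
  A^2: L=2 ×14, L=4 ×1
  A^0: L=1 ×10, L=3 ×10
  A^-2: L=2 ×13, L=4 ×2
  A^-4: L=3 ×6
  A^-6: L=4 ×1
Each group contributes A^e * Σ count * d^(L-1):
Powers of d = -A^2 - A^-2: d^2 = A^4 + 2 + A^-4; d^3 = -A^6 - 3*A^2 - 3*A^-2 - A^-6.
  A^6 * (d) = -A^8 - A^4
  A^4 * (3 + 3*d^2) = 3*A^8 + 9*A^4 + 3
  A^2 * (14*d + d^3) = -A^8 - 17*A^4 - 17 - A^-4
  A^0 * (10 + 10*d^2) = 10*A^4 + 30 + 10*A^-4
  A^-2 * (13*d + 2*d^3) = -2*A^4 - 19 - 19*A^-4 - 2*A^-8
  A^-4 * (6*d^2) = 6 + 12*A^-4 + 6*A^-8
  A^-6 * (d^3) = -1 - 3*A^-4 - 3*A^-8 - A^-12
Summing the groups: <K> = A^8 - A^4 + 2 - A^-4 + A^-8 - A^-12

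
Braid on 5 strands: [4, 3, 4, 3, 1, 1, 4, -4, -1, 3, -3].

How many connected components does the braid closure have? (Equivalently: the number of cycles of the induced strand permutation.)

2

Derivation:
Track the strand permutation on 5 strands, starting from identity.
  step 1: s4 swaps positions 4,5 -> [1 2 3 5 4]
  step 2: s3 swaps positions 3,4 -> [1 2 5 3 4]
  step 3: s4 swaps positions 4,5 -> [1 2 5 4 3]
  step 4: s3 swaps positions 3,4 -> [1 2 4 5 3]
  step 5: s1 swaps positions 1,2 -> [2 1 4 5 3]
  step 6: s1 swaps positions 1,2 -> [1 2 4 5 3]
  step 7: s4 swaps positions 4,5 -> [1 2 4 3 5]
  step 8: s4^-1 swaps positions 4,5 -> [1 2 4 5 3]
  step 9: s1^-1 swaps positions 1,2 -> [2 1 4 5 3]
  step 10: s3 swaps positions 3,4 -> [2 1 5 4 3]
  step 11: s3^-1 swaps positions 3,4 -> [2 1 4 5 3]
Final permutation (position -> original strand): [2 1 4 5 3]
Closure components = cycle count of this permutation = 2.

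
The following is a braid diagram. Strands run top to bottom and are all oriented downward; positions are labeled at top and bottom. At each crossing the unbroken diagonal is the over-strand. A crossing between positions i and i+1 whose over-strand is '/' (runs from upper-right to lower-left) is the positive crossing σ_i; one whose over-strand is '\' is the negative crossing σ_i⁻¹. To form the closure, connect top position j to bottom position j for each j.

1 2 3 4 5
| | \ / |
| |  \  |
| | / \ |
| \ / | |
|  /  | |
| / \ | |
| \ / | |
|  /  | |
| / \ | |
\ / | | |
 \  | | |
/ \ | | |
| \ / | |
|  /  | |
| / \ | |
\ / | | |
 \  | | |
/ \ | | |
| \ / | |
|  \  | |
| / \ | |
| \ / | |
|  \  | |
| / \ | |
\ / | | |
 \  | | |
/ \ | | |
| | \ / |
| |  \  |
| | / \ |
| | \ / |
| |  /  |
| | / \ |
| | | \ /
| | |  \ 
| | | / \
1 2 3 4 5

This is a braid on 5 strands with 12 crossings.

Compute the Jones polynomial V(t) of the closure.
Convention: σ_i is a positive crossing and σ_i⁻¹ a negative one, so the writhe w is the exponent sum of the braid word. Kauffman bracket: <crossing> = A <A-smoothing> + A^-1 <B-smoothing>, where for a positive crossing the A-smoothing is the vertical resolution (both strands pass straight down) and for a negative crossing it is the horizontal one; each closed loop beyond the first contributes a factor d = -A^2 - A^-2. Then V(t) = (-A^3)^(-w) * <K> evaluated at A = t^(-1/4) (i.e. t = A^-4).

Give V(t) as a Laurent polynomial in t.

-t + 2 - t^-1 + 2*t^-2 - t^-3 + t^-4 - t^-5

Derivation:
Reading the diagram top to bottom ('/'-over between positions i,i+1 = s_i, '\'-over = s_i^-1): braid word = s3^-1 s2 s2 s1^-1 s2 s1^-1 s2^-1 s2^-1 s1^-1 s3^-1 s3 s4^-1.
The presented braid s3^-1 s2 s2 s1^-1 s2 s1^-1 s2^-1 s2^-1 s1^-1 s3^-1 s3 s4^-1 on 5 strands reduces by inverse Markov moves (closure unchanged at each step):
  Destabilize: the word has the form β·s4^-1 where s4^-1 occurs only as the final letter (β ∈ B_4); drop it and the last strand → 4 strands.
  Deconjugate: the word is γ·β·γ⁻¹ with γ = s3^-1 (prefix) and γ⁻¹ = s3 (suffix); strip both.
  Destabilize: the word has the form β·s3^-1 where s3^-1 occurs only as the final letter (β ∈ B_3); drop it and the last strand → 3 strands.
Reduced to β = s2 s2 s1^-1 s2 s1^-1 s2^-1 s2^-1 s1^-1 on 3 strands, 8 crossings.
Compute on β:
Braid: s2 s2 s1^-1 s2 s1^-1 s2^-1 s2^-1 s1^-1 on 3 strands, 8 crossings.
Writhe w = (#positive) - (#negative) = 3 - 5 = -2.
Computing the Kauffman bracket via state sum. There are 2^8 = 256 states.
For each crossing: s=0 is the vertical smoothing, s=1 horizontal. Crossing k contributes A^(sign_k * (1 - 2*s_k)); loop factor d = -A^2 - A^-2.
Tabulate the states by total A-exponent and number of loops L (A-exp: L × count):
  A^8: L=4 ×1
  A^6: L=3 ×8
  A^4: L=2 ×23, L=4 ×5
  A^2: L=1 ×22, L=3 ×33, L=5 ×1
  A^0: L=2 ×52, L=4 ×18
  A^-2: L=1 ×13, L=3 ×37, L=5 ×6
  A^-4: L=2 ×14, L=4 ×13, L=6 ×1
  A^-6: L=3 ×6, L=5 ×2
  A^-8: L=4 ×1
Each group contributes A^e * Σ count * d^(L-1):
Powers of d = -A^2 - A^-2: d^2 = A^4 + 2 + A^-4; d^3 = -A^6 - 3*A^2 - 3*A^-2 - A^-6; d^4 = A^8 + 4*A^4 + 6 + 4*A^-4 + A^-8; d^5 = -A^10 - 5*A^6 - 10*A^2 - 10*A^-2 - 5*A^-6 - A^-10.
  A^8 * (d^3) = -A^14 - 3*A^10 - 3*A^6 - A^2
  A^6 * (8*d^2) = 8*A^10 + 16*A^6 + 8*A^2
  A^4 * (23*d + 5*d^3) = -5*A^10 - 38*A^6 - 38*A^2 - 5*A^-2
  A^2 * (22 + 33*d^2 + d^4) = A^10 + 37*A^6 + 94*A^2 + 37*A^-2 + A^-6
  A^0 * (52*d + 18*d^3) = -18*A^6 - 106*A^2 - 106*A^-2 - 18*A^-6
  A^-2 * (13 + 37*d^2 + 6*d^4) = 6*A^6 + 61*A^2 + 123*A^-2 + 61*A^-6 + 6*A^-10
  A^-4 * (14*d + 13*d^3 + d^5) = -A^6 - 18*A^2 - 63*A^-2 - 63*A^-6 - 18*A^-10 - A^-14
  A^-6 * (6*d^2 + 2*d^4) = 2*A^2 + 14*A^-2 + 24*A^-6 + 14*A^-10 + 2*A^-14
  A^-8 * (d^3) = -A^-2 - 3*A^-6 - 3*A^-10 - A^-14
Summing the groups: <K> = -A^14 + A^10 - A^6 + 2*A^2 - A^-2 + 2*A^-6 - A^-10
Normalise by the writhe: (-A^3)^(-w) = (-A^3)^(2) = A^6, so f(A) = A^6 * <K> = -A^20 + A^16 - A^12 + 2*A^8 - A^4 + 2 - A^-4.
Substitute A = t^(-1/4), i.e. A^e → t^(-e/4): V(t) = -t + 2 - t^-1 + 2*t^-2 - t^-3 + t^-4 - t^-5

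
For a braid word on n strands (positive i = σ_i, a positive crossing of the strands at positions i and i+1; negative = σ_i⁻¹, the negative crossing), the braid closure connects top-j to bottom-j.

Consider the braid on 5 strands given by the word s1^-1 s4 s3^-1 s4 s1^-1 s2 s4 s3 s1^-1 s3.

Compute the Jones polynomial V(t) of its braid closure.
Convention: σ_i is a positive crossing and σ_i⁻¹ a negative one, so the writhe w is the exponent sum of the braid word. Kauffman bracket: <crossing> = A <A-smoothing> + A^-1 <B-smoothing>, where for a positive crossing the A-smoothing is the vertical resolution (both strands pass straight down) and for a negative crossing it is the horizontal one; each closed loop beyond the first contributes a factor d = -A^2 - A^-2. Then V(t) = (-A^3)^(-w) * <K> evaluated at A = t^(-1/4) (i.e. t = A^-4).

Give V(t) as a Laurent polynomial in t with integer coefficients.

-t^5 + t^4 - 2*t^3 + 4*t^2 - 3*t + 4 - 3*t^-1 + 2*t^-2 - t^-3

Derivation:
Braid: s1^-1 s4 s3^-1 s4 s1^-1 s2 s4 s3 s1^-1 s3 on 5 strands, 10 crossings.
Writhe w = (#positive) - (#negative) = 6 - 4 = 2.
Enumerate smoothing states for the bracket polynomial. There are 2^10 = 1024 states.
Smooth each crossing (0=||, 1=⌣⌢); contribution A^(Σ sign_k(1-2s_k)) * d^(L-1).
Tabulate the states by total A-exponent and number of loops L (A-exp: L × count):
  A^10: L=5 ×1
  A^8: L=4 ×7, L=6 ×3
  A^6: L=3 ×18, L=5 ×26, L=7 ×1
  A^4: L=2 ×21, L=4 ×85, L=6 ×14
  A^2: L=1 ×9, L=3 ×137, L=5 ×62, L=7 ×2
  A^0: L=2 ×105, L=4 ×132, L=6 ×15
  A^-2: L=1 ×30, L=3 ×132, L=5 ×47, L=7 ×1
  A^-4: L=2 ×49, L=4 ×65, L=6 ×6
  A^-6: L=3 ×31, L=5 ×14
  A^-8: L=4 ×9, L=6 ×1
  A^-10: L=5 ×1
Each group contributes A^e * Σ count * d^(L-1):
Powers of d = -A^2 - A^-2: d^2 = A^4 + 2 + A^-4; d^3 = -A^6 - 3*A^2 - 3*A^-2 - A^-6; d^4 = A^8 + 4*A^4 + 6 + 4*A^-4 + A^-8; d^5 = -A^10 - 5*A^6 - 10*A^2 - 10*A^-2 - 5*A^-6 - A^-10; d^6 = A^12 + 6*A^8 + 15*A^4 + 20 + 15*A^-4 + 6*A^-8 + A^-12.
  A^10 * (d^4) = A^18 + 4*A^14 + 6*A^10 + 4*A^6 + A^2
  A^8 * (7*d^3 + 3*d^5) = -3*A^18 - 22*A^14 - 51*A^10 - 51*A^6 - 22*A^2 - 3*A^-2
  A^6 * (18*d^2 + 26*d^4 + d^6) = A^18 + 32*A^14 + 137*A^10 + 212*A^6 + 137*A^2 + 32*A^-2 + A^-6
  A^4 * (21*d + 85*d^3 + 14*d^5) = -14*A^14 - 155*A^10 - 416*A^6 - 416*A^2 - 155*A^-2 - 14*A^-6
  A^2 * (9 + 137*d^2 + 62*d^4 + 2*d^6) = 2*A^14 + 74*A^10 + 415*A^6 + 695*A^2 + 415*A^-2 + 74*A^-6 + 2*A^-10
  A^0 * (105*d + 132*d^3 + 15*d^5) = -15*A^10 - 207*A^6 - 651*A^2 - 651*A^-2 - 207*A^-6 - 15*A^-10
  A^-2 * (30 + 132*d^2 + 47*d^4 + d^6) = A^10 + 53*A^6 + 335*A^2 + 596*A^-2 + 335*A^-6 + 53*A^-10 + A^-14
  A^-4 * (49*d + 65*d^3 + 6*d^5) = -6*A^6 - 95*A^2 - 304*A^-2 - 304*A^-6 - 95*A^-10 - 6*A^-14
  A^-6 * (31*d^2 + 14*d^4) = 14*A^2 + 87*A^-2 + 146*A^-6 + 87*A^-10 + 14*A^-14
  A^-8 * (9*d^3 + d^5) = -A^2 - 14*A^-2 - 37*A^-6 - 37*A^-10 - 14*A^-14 - A^-18
  A^-10 * (d^4) = A^-2 + 4*A^-6 + 6*A^-10 + 4*A^-14 + A^-18
Summing the groups: <K> = -A^18 + 2*A^14 - 3*A^10 + 4*A^6 - 3*A^2 + 4*A^-2 - 2*A^-6 + A^-10 - A^-14
Normalise by the writhe: (-A^3)^(-w) = (-A^3)^(-2) = A^-6, so f(A) = A^-6 * <K> = -A^12 + 2*A^8 - 3*A^4 + 4 - 3*A^-4 + 4*A^-8 - 2*A^-12 + A^-16 - A^-20.
Substitute A = t^(-1/4), i.e. A^e → t^(-e/4): V(t) = -t^5 + t^4 - 2*t^3 + 4*t^2 - 3*t + 4 - 3*t^-1 + 2*t^-2 - t^-3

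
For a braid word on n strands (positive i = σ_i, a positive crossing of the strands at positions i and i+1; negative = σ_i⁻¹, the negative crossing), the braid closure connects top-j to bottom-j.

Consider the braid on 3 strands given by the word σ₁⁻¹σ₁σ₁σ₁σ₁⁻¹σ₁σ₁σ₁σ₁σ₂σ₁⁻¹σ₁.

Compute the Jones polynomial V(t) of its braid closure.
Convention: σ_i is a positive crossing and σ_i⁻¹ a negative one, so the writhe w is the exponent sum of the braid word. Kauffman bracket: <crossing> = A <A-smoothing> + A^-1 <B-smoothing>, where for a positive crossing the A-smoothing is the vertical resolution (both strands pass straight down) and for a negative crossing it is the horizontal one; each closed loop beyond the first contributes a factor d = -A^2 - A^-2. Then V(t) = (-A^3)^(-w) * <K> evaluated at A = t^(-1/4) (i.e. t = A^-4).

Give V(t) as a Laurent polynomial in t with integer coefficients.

The presented braid s1^-1 s1 s1 s1 s1^-1 s1 s1 s1 s1 s2 s1^-1 s1 on 3 strands reduces by inverse Markov moves (closure unchanged at each step):
  Deconjugate: the word is γ·β·γ⁻¹ with γ = s1^-1 s1 (prefix) and γ⁻¹ = s1^-1 s1 (suffix); strip both.
  Destabilize: the word has the form β·s2 where s2 occurs only as the final letter (β ∈ B_2); drop it and the last strand → 2 strands.
Reduced to β = s1 s1 s1^-1 s1 s1 s1 s1 on 2 strands, 7 crossings.
Compute on β:
First cancel adjacent σ_i σ_i⁻¹ pairs (Reidemeister II — same braid, same closure): s1 s1 s1^-1 s1 s1 s1 s1 → s1 s1 s1 s1 s1.
Braid: s1 s1 s1 s1 s1 on 2 strands, 5 crossings.
Writhe w = (#positive) - (#negative) = 5 - 0 = 5.
Enumerate smoothing states for the bracket polynomial. There are 2^5 = 32 states.
Smooth each crossing (0=||, 1=⌣⌢); contribution A^(Σ sign_k(1-2s_k)) * d^(L-1).
  state 00000: A-exp=+5, loops=2, term = A^5 * d^1
  state 00001: A-exp=+3, loops=1, term = A^3 * d^0
  state 00010: A-exp=+3, loops=1, term = A^3 * d^0
  state 00011: A-exp=+1, loops=2, term = A^1 * d^1
  state 00100: A-exp=+3, loops=1, term = A^3 * d^0
  state 00101: A-exp=+1, loops=2, term = A^1 * d^1
  state 00110: A-exp=+1, loops=2, term = A^1 * d^1
  state 00111: A-exp=-1, loops=3, term = A^-1 * d^2
  state 01000: A-exp=+3, loops=1, term = A^3 * d^0
  state 01001: A-exp=+1, loops=2, term = A^1 * d^1
  state 01010: A-exp=+1, loops=2, term = A^1 * d^1
  state 01011: A-exp=-1, loops=3, term = A^-1 * d^2
  state 01100: A-exp=+1, loops=2, term = A^1 * d^1
  state 01101: A-exp=-1, loops=3, term = A^-1 * d^2
  state 01110: A-exp=-1, loops=3, term = A^-1 * d^2
  state 01111: A-exp=-3, loops=4, term = A^-3 * d^3
  state 10000: A-exp=+3, loops=1, term = A^3 * d^0
  state 10001: A-exp=+1, loops=2, term = A^1 * d^1
  state 10010: A-exp=+1, loops=2, term = A^1 * d^1
  state 10011: A-exp=-1, loops=3, term = A^-1 * d^2
  state 10100: A-exp=+1, loops=2, term = A^1 * d^1
  state 10101: A-exp=-1, loops=3, term = A^-1 * d^2
  state 10110: A-exp=-1, loops=3, term = A^-1 * d^2
  state 10111: A-exp=-3, loops=4, term = A^-3 * d^3
  state 11000: A-exp=+1, loops=2, term = A^1 * d^1
  state 11001: A-exp=-1, loops=3, term = A^-1 * d^2
  state 11010: A-exp=-1, loops=3, term = A^-1 * d^2
  state 11011: A-exp=-3, loops=4, term = A^-3 * d^3
  state 11100: A-exp=-1, loops=3, term = A^-1 * d^2
  state 11101: A-exp=-3, loops=4, term = A^-3 * d^3
  state 11110: A-exp=-3, loops=4, term = A^-3 * d^3
  state 11111: A-exp=-5, loops=5, term = A^-5 * d^4
Collect the terms by A-exponent (count of states per loop number):
Powers of d = -A^2 - A^-2: d^2 = A^4 + 2 + A^-4; d^3 = -A^6 - 3*A^2 - 3*A^-2 - A^-6; d^4 = A^8 + 4*A^4 + 6 + 4*A^-4 + A^-8.
  A^5 * (d) = -A^7 - A^3
  A^3 * (5) = 5*A^3
  A^1 * (10*d) = -10*A^3 - 10*A^-1
  A^-1 * (10*d^2) = 10*A^3 + 20*A^-1 + 10*A^-5
  A^-3 * (5*d^3) = -5*A^3 - 15*A^-1 - 15*A^-5 - 5*A^-9
  A^-5 * (d^4) = A^3 + 4*A^-1 + 6*A^-5 + 4*A^-9 + A^-13
Summing the groups: <K> = -A^7 - A^-1 + A^-5 - A^-9 + A^-13
Normalise by the writhe: (-A^3)^(-w) = (-A^3)^(-5) = -A^-15, so f(A) = -A^-15 * <K> = A^-8 + A^-16 - A^-20 + A^-24 - A^-28.
Substitute A = t^(-1/4), i.e. A^e → t^(-e/4): V(t) = -t^7 + t^6 - t^5 + t^4 + t^2

Answer: -t^7 + t^6 - t^5 + t^4 + t^2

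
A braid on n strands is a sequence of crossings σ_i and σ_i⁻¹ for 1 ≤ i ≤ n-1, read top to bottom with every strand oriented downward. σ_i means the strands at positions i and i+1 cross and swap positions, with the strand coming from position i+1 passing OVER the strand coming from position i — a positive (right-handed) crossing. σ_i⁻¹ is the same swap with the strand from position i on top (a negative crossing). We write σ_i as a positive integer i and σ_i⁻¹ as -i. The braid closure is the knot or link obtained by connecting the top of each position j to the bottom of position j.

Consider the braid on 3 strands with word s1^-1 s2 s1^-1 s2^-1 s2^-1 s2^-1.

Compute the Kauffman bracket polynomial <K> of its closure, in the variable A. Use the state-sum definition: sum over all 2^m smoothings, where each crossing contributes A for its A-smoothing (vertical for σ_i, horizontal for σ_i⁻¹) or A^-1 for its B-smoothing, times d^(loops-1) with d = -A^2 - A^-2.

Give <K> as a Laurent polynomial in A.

-A^12 + A^8 - A^4 + 2 - A^-4 + A^-8

Derivation:
Braid: s1^-1 s2 s1^-1 s2^-1 s2^-1 s2^-1 on 3 strands, 6 crossings.
Writhe w = (#positive) - (#negative) = 1 - 5 = -4.
State-sum expansion of <K>. There are 2^6 = 64 states.
Smooth each crossing (0=||, 1=⌣⌢); contribution A^(Σ sign_k(1-2s_k)) * d^(L-1).
Tabulate the states by total A-exponent and number of loops L (A-exp: L × count):
  A^6: L=4 ×1
  A^4: L=3 ×6
  A^2: L=2 ×12, L=4 ×3
  A^0: L=1 ×9, L=3 ×10, L=5 ×1
  A^-2: L=2 ×12, L=4 ×3
  A^-4: L=1 ×2, L=3 ×4
  A^-6: L=2 ×1
Each group contributes A^e * Σ count * d^(L-1):
Powers of d = -A^2 - A^-2: d^2 = A^4 + 2 + A^-4; d^3 = -A^6 - 3*A^2 - 3*A^-2 - A^-6; d^4 = A^8 + 4*A^4 + 6 + 4*A^-4 + A^-8.
  A^6 * (d^3) = -A^12 - 3*A^8 - 3*A^4 - 1
  A^4 * (6*d^2) = 6*A^8 + 12*A^4 + 6
  A^2 * (12*d + 3*d^3) = -3*A^8 - 21*A^4 - 21 - 3*A^-4
  A^0 * (9 + 10*d^2 + d^4) = A^8 + 14*A^4 + 35 + 14*A^-4 + A^-8
  A^-2 * (12*d + 3*d^3) = -3*A^4 - 21 - 21*A^-4 - 3*A^-8
  A^-4 * (2 + 4*d^2) = 4 + 10*A^-4 + 4*A^-8
  A^-6 * (d) = -A^-4 - A^-8
Summing the groups: <K> = -A^12 + A^8 - A^4 + 2 - A^-4 + A^-8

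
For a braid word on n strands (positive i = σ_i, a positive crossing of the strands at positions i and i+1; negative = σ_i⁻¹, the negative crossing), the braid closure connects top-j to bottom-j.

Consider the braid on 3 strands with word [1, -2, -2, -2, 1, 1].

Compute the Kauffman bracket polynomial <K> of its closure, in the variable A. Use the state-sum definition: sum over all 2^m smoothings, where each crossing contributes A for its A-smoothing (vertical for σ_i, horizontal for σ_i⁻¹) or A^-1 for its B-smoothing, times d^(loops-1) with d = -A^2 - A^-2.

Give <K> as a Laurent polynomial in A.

Braid: s1 s2^-1 s2^-1 s2^-1 s1 s1 on 3 strands, 6 crossings.
Writhe w = (#positive) - (#negative) = 3 - 3 = 0.
Enumerate smoothing states for the bracket polynomial. There are 2^6 = 64 states.
Each crossing splits two ways (0=vertical, 1=horizontal). The state's weight is A^(#A-smoothings - #B-smoothings) * d^(loops - 1).
Tabulate the states by total A-exponent and number of loops L (A-exp: L × count):
  A^6: L=4 ×1
  A^4: L=3 ×6
  A^2: L=2 ×12, L=4 ×3
  A^0: L=1 ×9, L=3 ×10, L=5 ×1
  A^-2: L=2 ×12, L=4 ×3
  A^-4: L=3 ×6
  A^-6: L=4 ×1
Each group contributes A^e * Σ count * d^(L-1):
Powers of d = -A^2 - A^-2: d^2 = A^4 + 2 + A^-4; d^3 = -A^6 - 3*A^2 - 3*A^-2 - A^-6; d^4 = A^8 + 4*A^4 + 6 + 4*A^-4 + A^-8.
  A^6 * (d^3) = -A^12 - 3*A^8 - 3*A^4 - 1
  A^4 * (6*d^2) = 6*A^8 + 12*A^4 + 6
  A^2 * (12*d + 3*d^3) = -3*A^8 - 21*A^4 - 21 - 3*A^-4
  A^0 * (9 + 10*d^2 + d^4) = A^8 + 14*A^4 + 35 + 14*A^-4 + A^-8
  A^-2 * (12*d + 3*d^3) = -3*A^4 - 21 - 21*A^-4 - 3*A^-8
  A^-4 * (6*d^2) = 6 + 12*A^-4 + 6*A^-8
  A^-6 * (d^3) = -1 - 3*A^-4 - 3*A^-8 - A^-12
Summing the groups: <K> = -A^12 + A^8 - A^4 + 3 - A^-4 + A^-8 - A^-12

Answer: -A^12 + A^8 - A^4 + 3 - A^-4 + A^-8 - A^-12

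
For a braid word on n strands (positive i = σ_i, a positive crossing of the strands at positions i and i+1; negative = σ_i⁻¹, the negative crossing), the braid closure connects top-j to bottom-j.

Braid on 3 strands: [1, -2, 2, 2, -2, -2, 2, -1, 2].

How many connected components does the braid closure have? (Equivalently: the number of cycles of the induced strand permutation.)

2

Derivation:
Track the strand permutation on 3 strands, starting from identity.
  step 1: s1 swaps positions 1,2 -> [2 1 3]
  step 2: s2^-1 swaps positions 2,3 -> [2 3 1]
  step 3: s2 swaps positions 2,3 -> [2 1 3]
  step 4: s2 swaps positions 2,3 -> [2 3 1]
  step 5: s2^-1 swaps positions 2,3 -> [2 1 3]
  step 6: s2^-1 swaps positions 2,3 -> [2 3 1]
  step 7: s2 swaps positions 2,3 -> [2 1 3]
  step 8: s1^-1 swaps positions 1,2 -> [1 2 3]
  step 9: s2 swaps positions 2,3 -> [1 3 2]
Final permutation (position -> original strand): [1 3 2]
Closure components = cycle count of this permutation = 2.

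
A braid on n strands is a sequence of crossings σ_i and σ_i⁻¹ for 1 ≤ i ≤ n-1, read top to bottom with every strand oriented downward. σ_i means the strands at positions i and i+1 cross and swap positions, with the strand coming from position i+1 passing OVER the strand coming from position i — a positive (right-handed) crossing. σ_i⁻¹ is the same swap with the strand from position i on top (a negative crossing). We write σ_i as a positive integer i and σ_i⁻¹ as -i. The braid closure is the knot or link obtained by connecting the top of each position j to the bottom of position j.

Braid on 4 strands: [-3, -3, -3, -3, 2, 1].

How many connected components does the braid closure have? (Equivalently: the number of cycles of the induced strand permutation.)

Track the strand permutation on 4 strands, starting from identity.
  step 1: s3^-1 swaps positions 3,4 -> [1 2 4 3]
  step 2: s3^-1 swaps positions 3,4 -> [1 2 3 4]
  step 3: s3^-1 swaps positions 3,4 -> [1 2 4 3]
  step 4: s3^-1 swaps positions 3,4 -> [1 2 3 4]
  step 5: s2 swaps positions 2,3 -> [1 3 2 4]
  step 6: s1 swaps positions 1,2 -> [3 1 2 4]
Final permutation (position -> original strand): [3 1 2 4]
Closure components = cycle count of this permutation = 2.

Answer: 2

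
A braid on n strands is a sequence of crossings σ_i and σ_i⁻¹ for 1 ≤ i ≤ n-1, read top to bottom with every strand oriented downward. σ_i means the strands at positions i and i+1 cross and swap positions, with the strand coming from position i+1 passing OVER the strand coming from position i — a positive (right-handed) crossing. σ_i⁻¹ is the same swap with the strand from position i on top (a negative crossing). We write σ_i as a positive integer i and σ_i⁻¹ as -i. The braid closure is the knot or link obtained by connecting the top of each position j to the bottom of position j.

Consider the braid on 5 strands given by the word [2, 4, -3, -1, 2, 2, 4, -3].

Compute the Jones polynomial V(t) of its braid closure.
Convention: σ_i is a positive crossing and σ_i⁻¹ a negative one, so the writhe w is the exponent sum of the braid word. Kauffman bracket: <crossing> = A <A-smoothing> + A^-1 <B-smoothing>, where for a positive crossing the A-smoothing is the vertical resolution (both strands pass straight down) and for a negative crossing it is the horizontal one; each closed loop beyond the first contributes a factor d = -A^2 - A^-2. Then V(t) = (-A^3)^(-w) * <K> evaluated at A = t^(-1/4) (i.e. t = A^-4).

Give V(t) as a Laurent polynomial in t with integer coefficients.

Braid: s2 s4 s3^-1 s1^-1 s2 s2 s4 s3^-1 on 5 strands, 8 crossings.
Writhe w = (#positive) - (#negative) = 5 - 3 = 2.
Computing the Kauffman bracket via state sum. There are 2^8 = 256 states.
Smooth each crossing (0=||, 1=⌣⌢); contribution A^(Σ sign_k(1-2s_k)) * d^(L-1).
Tabulate the states by total A-exponent and number of loops L (A-exp: L × count):
  A^8: L=4 ×1
  A^6: L=3 ×7, L=5 ×1
  A^4: L=2 ×19, L=4 ×9
  A^2: L=1 ×19, L=3 ×35, L=5 ×2
  A^0: L=2 ×48, L=4 ×22
  A^-2: L=3 ×49, L=5 ×7
  A^-4: L=4 ×27, L=6 ×1
  A^-6: L=5 ×8
  A^-8: L=6 ×1
Each group contributes A^e * Σ count * d^(L-1):
Powers of d = -A^2 - A^-2: d^2 = A^4 + 2 + A^-4; d^3 = -A^6 - 3*A^2 - 3*A^-2 - A^-6; d^4 = A^8 + 4*A^4 + 6 + 4*A^-4 + A^-8; d^5 = -A^10 - 5*A^6 - 10*A^2 - 10*A^-2 - 5*A^-6 - A^-10.
  A^8 * (d^3) = -A^14 - 3*A^10 - 3*A^6 - A^2
  A^6 * (7*d^2 + d^4) = A^14 + 11*A^10 + 20*A^6 + 11*A^2 + A^-2
  A^4 * (19*d + 9*d^3) = -9*A^10 - 46*A^6 - 46*A^2 - 9*A^-2
  A^2 * (19 + 35*d^2 + 2*d^4) = 2*A^10 + 43*A^6 + 101*A^2 + 43*A^-2 + 2*A^-6
  A^0 * (48*d + 22*d^3) = -22*A^6 - 114*A^2 - 114*A^-2 - 22*A^-6
  A^-2 * (49*d^2 + 7*d^4) = 7*A^6 + 77*A^2 + 140*A^-2 + 77*A^-6 + 7*A^-10
  A^-4 * (27*d^3 + d^5) = -A^6 - 32*A^2 - 91*A^-2 - 91*A^-6 - 32*A^-10 - A^-14
  A^-6 * (8*d^4) = 8*A^2 + 32*A^-2 + 48*A^-6 + 32*A^-10 + 8*A^-14
  A^-8 * (d^5) = -A^2 - 5*A^-2 - 10*A^-6 - 10*A^-10 - 5*A^-14 - A^-18
Summing the groups: <K> = A^10 - 2*A^6 + 3*A^2 - 3*A^-2 + 4*A^-6 - 3*A^-10 + 2*A^-14 - A^-18
Normalise by the writhe: (-A^3)^(-w) = (-A^3)^(-2) = A^-6, so f(A) = A^-6 * <K> = A^4 - 2 + 3*A^-4 - 3*A^-8 + 4*A^-12 - 3*A^-16 + 2*A^-20 - A^-24.
Substitute A = t^(-1/4), i.e. A^e → t^(-e/4): V(t) = -t^6 + 2*t^5 - 3*t^4 + 4*t^3 - 3*t^2 + 3*t - 2 + t^-1

Answer: -t^6 + 2*t^5 - 3*t^4 + 4*t^3 - 3*t^2 + 3*t - 2 + t^-1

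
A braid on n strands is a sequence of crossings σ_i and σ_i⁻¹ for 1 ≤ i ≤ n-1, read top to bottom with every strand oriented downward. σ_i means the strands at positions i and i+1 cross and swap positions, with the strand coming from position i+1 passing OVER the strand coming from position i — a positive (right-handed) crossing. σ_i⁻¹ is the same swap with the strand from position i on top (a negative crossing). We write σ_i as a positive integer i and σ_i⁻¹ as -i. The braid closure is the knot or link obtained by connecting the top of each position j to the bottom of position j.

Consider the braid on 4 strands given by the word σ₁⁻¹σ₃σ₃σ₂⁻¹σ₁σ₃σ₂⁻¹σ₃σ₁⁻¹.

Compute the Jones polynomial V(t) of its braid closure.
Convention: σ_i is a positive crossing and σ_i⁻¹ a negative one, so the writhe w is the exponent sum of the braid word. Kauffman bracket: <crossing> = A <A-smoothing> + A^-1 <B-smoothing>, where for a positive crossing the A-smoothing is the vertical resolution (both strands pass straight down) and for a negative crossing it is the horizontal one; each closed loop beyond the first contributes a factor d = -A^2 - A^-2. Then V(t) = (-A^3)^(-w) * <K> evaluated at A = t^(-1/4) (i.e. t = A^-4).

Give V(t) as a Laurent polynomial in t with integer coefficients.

t^5 - 2*t^4 + 3*t^3 - 3*t^2 + 3*t - 3 + 2*t^-1 - t^-2 + t^-3

Derivation:
Braid: s1^-1 s3 s3 s2^-1 s1 s3 s2^-1 s3 s1^-1 on 4 strands, 9 crossings.
Writhe w = (#positive) - (#negative) = 5 - 4 = 1.
Computing the Kauffman bracket via state sum. There are 2^9 = 512 states.
Smooth each crossing (0=||, 1=⌣⌢); contribution A^(Σ sign_k(1-2s_k)) * d^(L-1).
Tabulate the states by total A-exponent and number of loops L (A-exp: L × count):
  A^9: L=4 ×1
  A^7: L=3 ×9
  A^5: L=2 ×29, L=4 ×7
  A^3: L=1 ×30, L=3 ×52, L=5 ×2
  A^1: L=2 ×83, L=4 ×43
  A^-1: L=1 ×11, L=3 ×93, L=5 ×22
  A^-3: L=2 ×19, L=4 ×58, L=6 ×7
  A^-5: L=3 ×15, L=5 ×20, L=7 ×1
  A^-7: L=4 ×6, L=6 ×3
  A^-9: L=5 ×1
Each group contributes A^e * Σ count * d^(L-1):
Powers of d = -A^2 - A^-2: d^2 = A^4 + 2 + A^-4; d^3 = -A^6 - 3*A^2 - 3*A^-2 - A^-6; d^4 = A^8 + 4*A^4 + 6 + 4*A^-4 + A^-8; d^5 = -A^10 - 5*A^6 - 10*A^2 - 10*A^-2 - 5*A^-6 - A^-10; d^6 = A^12 + 6*A^8 + 15*A^4 + 20 + 15*A^-4 + 6*A^-8 + A^-12.
  A^9 * (d^3) = -A^15 - 3*A^11 - 3*A^7 - A^3
  A^7 * (9*d^2) = 9*A^11 + 18*A^7 + 9*A^3
  A^5 * (29*d + 7*d^3) = -7*A^11 - 50*A^7 - 50*A^3 - 7*A^-1
  A^3 * (30 + 52*d^2 + 2*d^4) = 2*A^11 + 60*A^7 + 146*A^3 + 60*A^-1 + 2*A^-5
  A^1 * (83*d + 43*d^3) = -43*A^7 - 212*A^3 - 212*A^-1 - 43*A^-5
  A^-1 * (11 + 93*d^2 + 22*d^4) = 22*A^7 + 181*A^3 + 329*A^-1 + 181*A^-5 + 22*A^-9
  A^-3 * (19*d + 58*d^3 + 7*d^5) = -7*A^7 - 93*A^3 - 263*A^-1 - 263*A^-5 - 93*A^-9 - 7*A^-13
  A^-5 * (15*d^2 + 20*d^4 + d^6) = A^7 + 26*A^3 + 110*A^-1 + 170*A^-5 + 110*A^-9 + 26*A^-13 + A^-17
  A^-7 * (6*d^3 + 3*d^5) = -3*A^3 - 21*A^-1 - 48*A^-5 - 48*A^-9 - 21*A^-13 - 3*A^-17
  A^-9 * (d^4) = A^-1 + 4*A^-5 + 6*A^-9 + 4*A^-13 + A^-17
Summing the groups: <K> = -A^15 + A^11 - 2*A^7 + 3*A^3 - 3*A^-1 + 3*A^-5 - 3*A^-9 + 2*A^-13 - A^-17
Normalise by the writhe: (-A^3)^(-w) = (-A^3)^(-1) = -A^-3, so f(A) = -A^-3 * <K> = A^12 - A^8 + 2*A^4 - 3 + 3*A^-4 - 3*A^-8 + 3*A^-12 - 2*A^-16 + A^-20.
Substitute A = t^(-1/4), i.e. A^e → t^(-e/4): V(t) = t^5 - 2*t^4 + 3*t^3 - 3*t^2 + 3*t - 3 + 2*t^-1 - t^-2 + t^-3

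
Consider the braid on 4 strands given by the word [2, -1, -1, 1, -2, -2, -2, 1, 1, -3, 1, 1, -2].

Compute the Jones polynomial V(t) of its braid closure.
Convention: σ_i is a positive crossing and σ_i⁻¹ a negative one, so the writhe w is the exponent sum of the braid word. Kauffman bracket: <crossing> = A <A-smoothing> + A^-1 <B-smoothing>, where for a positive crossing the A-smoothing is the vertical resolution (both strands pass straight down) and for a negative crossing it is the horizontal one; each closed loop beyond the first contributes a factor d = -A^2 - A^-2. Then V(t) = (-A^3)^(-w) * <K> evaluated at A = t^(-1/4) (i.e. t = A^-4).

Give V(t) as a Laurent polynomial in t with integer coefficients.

-t^3 + t^2 - t + 3 - t^-1 + t^-2 - t^-3

Derivation:
The presented braid s2 s1^-1 s1^-1 s1 s2^-1 s2^-1 s2^-1 s1 s1 s3^-1 s1 s1 s2^-1 on 4 strands reduces by inverse Markov moves (closure unchanged at each step):
  Deconjugate: the word is γ·β·γ⁻¹ with γ = s2 (prefix) and γ⁻¹ = s2^-1 (suffix); strip both.
  Deconjugate: the word is γ·β·γ⁻¹ with γ = s1^-1 s1^-1 (prefix) and γ⁻¹ = s1 s1 (suffix); strip both.
  Destabilize: the word has the form β·s3^-1 where s3^-1 occurs only as the final letter (β ∈ B_3); drop it and the last strand → 3 strands.
Reduced to β = s1 s2^-1 s2^-1 s2^-1 s1 s1 on 3 strands, 6 crossings.
Compute on β:
Braid: s1 s2^-1 s2^-1 s2^-1 s1 s1 on 3 strands, 6 crossings.
Writhe w = (#positive) - (#negative) = 3 - 3 = 0.
Enumerate smoothing states for the bracket polynomial. There are 2^6 = 64 states.
For each crossing: s=0 is the vertical smoothing, s=1 horizontal. Crossing k contributes A^(sign_k * (1 - 2*s_k)); loop factor d = -A^2 - A^-2.
Tabulate the states by total A-exponent and number of loops L (A-exp: L × count):
  A^6: L=4 ×1
  A^4: L=3 ×6
  A^2: L=2 ×12, L=4 ×3
  A^0: L=1 ×9, L=3 ×10, L=5 ×1
  A^-2: L=2 ×12, L=4 ×3
  A^-4: L=3 ×6
  A^-6: L=4 ×1
Each group contributes A^e * Σ count * d^(L-1):
Powers of d = -A^2 - A^-2: d^2 = A^4 + 2 + A^-4; d^3 = -A^6 - 3*A^2 - 3*A^-2 - A^-6; d^4 = A^8 + 4*A^4 + 6 + 4*A^-4 + A^-8.
  A^6 * (d^3) = -A^12 - 3*A^8 - 3*A^4 - 1
  A^4 * (6*d^2) = 6*A^8 + 12*A^4 + 6
  A^2 * (12*d + 3*d^3) = -3*A^8 - 21*A^4 - 21 - 3*A^-4
  A^0 * (9 + 10*d^2 + d^4) = A^8 + 14*A^4 + 35 + 14*A^-4 + A^-8
  A^-2 * (12*d + 3*d^3) = -3*A^4 - 21 - 21*A^-4 - 3*A^-8
  A^-4 * (6*d^2) = 6 + 12*A^-4 + 6*A^-8
  A^-6 * (d^3) = -1 - 3*A^-4 - 3*A^-8 - A^-12
Summing the groups: <K> = -A^12 + A^8 - A^4 + 3 - A^-4 + A^-8 - A^-12
Normalise by the writhe: (-A^3)^(-w) = (-A^3)^(0) = 1, so f(A) = 1 * <K> = -A^12 + A^8 - A^4 + 3 - A^-4 + A^-8 - A^-12.
Substitute A = t^(-1/4), i.e. A^e → t^(-e/4): V(t) = -t^3 + t^2 - t + 3 - t^-1 + t^-2 - t^-3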